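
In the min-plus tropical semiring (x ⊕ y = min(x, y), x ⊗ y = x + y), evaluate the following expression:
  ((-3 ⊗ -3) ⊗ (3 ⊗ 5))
((-3 ⊗ -3) ⊗ (3 ⊗ 5)) = 2

Expand innermost to outermost. Recall ⊕ takes the minimum of its arguments and ⊗ takes their sum. Working out the expression ((-3 ⊗ -3) ⊗ (3 ⊗ 5)) gives 2.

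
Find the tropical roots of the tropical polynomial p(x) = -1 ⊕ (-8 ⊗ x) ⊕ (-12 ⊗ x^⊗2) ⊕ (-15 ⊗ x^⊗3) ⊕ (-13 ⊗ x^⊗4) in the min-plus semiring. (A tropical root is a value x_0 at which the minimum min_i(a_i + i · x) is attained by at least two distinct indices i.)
Roots: {-2, 3, 4, 7}

Each tropical root is a break point of the lower envelope of the lines y = a_i + i · x (there are 5 lines, with slopes 0, 1, ..., 4). Only the lines that attain the minimum somewhere contribute to roots; other lines are dominated. Here the surviving (envelope) indices are i = 4, i = 3, i = 2, i = 1, i = 0.
Intersections between consecutive envelope lines give the roots: for adjacent envelope indices i < j the intersection is x = (a_i − a_j) / (j − i). Reading off the sorted break points: {-2, 3, 4, 7}.
Verification: at each break x_0, at least two indices attain the minimum of min_i(a_i + i · x_0).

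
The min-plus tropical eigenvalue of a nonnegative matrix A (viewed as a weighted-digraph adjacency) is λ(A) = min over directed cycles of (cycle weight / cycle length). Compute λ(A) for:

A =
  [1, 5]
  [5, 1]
λ(A) = 1

Enumerate directed cycles and compute their means (weight / length). Sample:
  cycle 0 → 0: weight = 1, length = 1, mean = 1/1 ≈ 1.000
  cycle 1 → 1: weight = 1, length = 1, mean = 1/1 ≈ 1.000
  cycle 0 → 1 → 0: weight = 10, length = 2, mean = 10/2 ≈ 5.000
  cycle 1 → 0 → 1: weight = 10, length = 2, mean = 10/2 ≈ 5.000
Minimum mean = 1.000, attained e.g. along the cycle 0 → 0 with weight 1 and length 1. So λ(A) = 1/1 = 1.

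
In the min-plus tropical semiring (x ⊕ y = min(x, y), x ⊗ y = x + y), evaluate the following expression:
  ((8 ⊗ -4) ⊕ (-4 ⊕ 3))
((8 ⊗ -4) ⊕ (-4 ⊕ 3)) = -4

Expand innermost to outermost. Recall ⊕ takes the minimum of its arguments and ⊗ takes their sum. Working out the expression ((8 ⊗ -4) ⊕ (-4 ⊕ 3)) gives -4.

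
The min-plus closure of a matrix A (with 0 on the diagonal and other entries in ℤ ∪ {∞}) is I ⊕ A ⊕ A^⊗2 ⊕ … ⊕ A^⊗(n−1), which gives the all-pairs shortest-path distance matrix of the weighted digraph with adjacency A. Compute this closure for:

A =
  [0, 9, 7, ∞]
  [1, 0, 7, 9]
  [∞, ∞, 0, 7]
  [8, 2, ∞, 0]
Closure =
  [0, 9, 7, 14]
  [1, 0, 7, 9]
  [10, 9, 0, 7]
  [3, 2, 9, 0]

This is the Floyd-Warshall all-pairs shortest-path computation. For each intermediate vertex k = 0, 1, …, 3, update dist[i][j] ← min(dist[i][j], dist[i][k] + dist[k][j]). The final matrix gives, for each (i, j), the minimum total weight of any directed path from i to j (possibly empty when i = j).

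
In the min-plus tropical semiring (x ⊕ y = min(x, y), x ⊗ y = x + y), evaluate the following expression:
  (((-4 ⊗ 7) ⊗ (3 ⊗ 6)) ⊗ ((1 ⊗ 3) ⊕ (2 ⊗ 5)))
(((-4 ⊗ 7) ⊗ (3 ⊗ 6)) ⊗ ((1 ⊗ 3) ⊕ (2 ⊗ 5))) = 16

Expand innermost to outermost. Recall ⊕ takes the minimum of its arguments and ⊗ takes their sum. Working out the expression (((-4 ⊗ 7) ⊗ (3 ⊗ 6)) ⊗ ((1 ⊗ 3) ⊕ (2 ⊗ 5))) gives 16.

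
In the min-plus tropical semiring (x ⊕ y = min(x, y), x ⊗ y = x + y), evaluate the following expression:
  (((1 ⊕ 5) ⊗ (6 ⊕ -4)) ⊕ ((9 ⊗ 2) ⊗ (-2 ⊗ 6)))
(((1 ⊕ 5) ⊗ (6 ⊕ -4)) ⊕ ((9 ⊗ 2) ⊗ (-2 ⊗ 6))) = -3

Expand innermost to outermost. Recall ⊕ takes the minimum of its arguments and ⊗ takes their sum. Working out the expression (((1 ⊕ 5) ⊗ (6 ⊕ -4)) ⊕ ((9 ⊗ 2) ⊗ (-2 ⊗ 6))) gives -3.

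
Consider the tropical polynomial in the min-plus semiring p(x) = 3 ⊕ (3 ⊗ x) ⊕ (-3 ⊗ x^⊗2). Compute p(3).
p(3) = 3

A tropical monomial a ⊗ x^⊗i evaluates to a + i · x. Evaluating each term at x = 3:
  Term 0 contributes 3 + 0 · 3 = 3
  Term 1 contributes 3 + 1 · 3 = 6
  Term 2 contributes -3 + 2 · 3 = 3
p(3) = ⊕ of these = min[3, 6, 3] = 3.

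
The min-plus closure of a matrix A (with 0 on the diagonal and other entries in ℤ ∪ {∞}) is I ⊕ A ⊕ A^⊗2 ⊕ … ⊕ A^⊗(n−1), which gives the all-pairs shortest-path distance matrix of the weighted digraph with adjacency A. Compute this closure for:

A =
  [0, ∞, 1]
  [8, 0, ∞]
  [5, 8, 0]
Closure =
  [0, 9, 1]
  [8, 0, 9]
  [5, 8, 0]

This is the Floyd-Warshall all-pairs shortest-path computation. For each intermediate vertex k = 0, 1, …, 2, update dist[i][j] ← min(dist[i][j], dist[i][k] + dist[k][j]). The final matrix gives, for each (i, j), the minimum total weight of any directed path from i to j (possibly empty when i = j).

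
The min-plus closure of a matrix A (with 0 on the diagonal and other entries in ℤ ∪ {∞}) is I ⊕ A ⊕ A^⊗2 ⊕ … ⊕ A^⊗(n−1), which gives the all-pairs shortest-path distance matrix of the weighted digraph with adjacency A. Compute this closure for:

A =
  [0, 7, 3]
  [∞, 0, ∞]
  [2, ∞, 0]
Closure =
  [0, 7, 3]
  [∞, 0, ∞]
  [2, 9, 0]

This is the Floyd-Warshall all-pairs shortest-path computation. For each intermediate vertex k = 0, 1, …, 2, update dist[i][j] ← min(dist[i][j], dist[i][k] + dist[k][j]). The final matrix gives, for each (i, j), the minimum total weight of any directed path from i to j (possibly empty when i = j).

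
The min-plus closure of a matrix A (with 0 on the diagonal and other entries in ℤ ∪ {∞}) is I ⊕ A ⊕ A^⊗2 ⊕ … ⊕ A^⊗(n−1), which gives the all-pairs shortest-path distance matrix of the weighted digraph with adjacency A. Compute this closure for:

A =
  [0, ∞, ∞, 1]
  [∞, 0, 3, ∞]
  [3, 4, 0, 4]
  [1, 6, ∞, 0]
Closure =
  [0, 7, 10, 1]
  [6, 0, 3, 7]
  [3, 4, 0, 4]
  [1, 6, 9, 0]

This is the Floyd-Warshall all-pairs shortest-path computation. For each intermediate vertex k = 0, 1, …, 3, update dist[i][j] ← min(dist[i][j], dist[i][k] + dist[k][j]). The final matrix gives, for each (i, j), the minimum total weight of any directed path from i to j (possibly empty when i = j).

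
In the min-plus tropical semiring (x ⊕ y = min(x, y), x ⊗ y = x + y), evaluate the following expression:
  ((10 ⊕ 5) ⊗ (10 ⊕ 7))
((10 ⊕ 5) ⊗ (10 ⊕ 7)) = 12

Expand innermost to outermost. Recall ⊕ takes the minimum of its arguments and ⊗ takes their sum. Working out the expression ((10 ⊕ 5) ⊗ (10 ⊕ 7)) gives 12.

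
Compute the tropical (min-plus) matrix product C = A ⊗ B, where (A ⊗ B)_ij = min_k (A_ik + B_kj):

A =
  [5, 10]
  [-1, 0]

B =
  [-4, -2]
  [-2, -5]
A ⊗ B =
  [1, 3]
  [-5, -5]

Apply the min-plus product entry-by-entry:
  C[0][0] = min over k of (A[0][0] + B[0][0] = 5 + -4 = 1, A[0][1] + B[1][0] = 10 + -2 = 8) = 1 (attained at k = 0)
  C[0][1] = min over k of (A[0][0] + B[0][1] = 5 + -2 = 3, A[0][1] + B[1][1] = 10 + -5 = 5) = 3 (attained at k = 0)
  C[1][0] = min over k of (A[1][0] + B[0][0] = -1 + -4 = -5, A[1][1] + B[1][0] = 0 + -2 = -2) = -5 (attained at k = 0)
  C[1][1] = min over k of (A[1][0] + B[0][1] = -1 + -2 = -3, A[1][1] + B[1][1] = 0 + -5 = -5) = -5 (attained at k = 1)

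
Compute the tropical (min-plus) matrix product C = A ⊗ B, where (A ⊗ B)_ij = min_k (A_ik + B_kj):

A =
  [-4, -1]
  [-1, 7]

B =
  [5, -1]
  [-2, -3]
A ⊗ B =
  [-3, -5]
  [4, -2]

Apply the min-plus product entry-by-entry:
  C[0][0] = min over k of (A[0][0] + B[0][0] = -4 + 5 = 1, A[0][1] + B[1][0] = -1 + -2 = -3) = -3 (attained at k = 1)
  C[0][1] = min over k of (A[0][0] + B[0][1] = -4 + -1 = -5, A[0][1] + B[1][1] = -1 + -3 = -4) = -5 (attained at k = 0)
  C[1][0] = min over k of (A[1][0] + B[0][0] = -1 + 5 = 4, A[1][1] + B[1][0] = 7 + -2 = 5) = 4 (attained at k = 0)
  C[1][1] = min over k of (A[1][0] + B[0][1] = -1 + -1 = -2, A[1][1] + B[1][1] = 7 + -3 = 4) = -2 (attained at k = 0)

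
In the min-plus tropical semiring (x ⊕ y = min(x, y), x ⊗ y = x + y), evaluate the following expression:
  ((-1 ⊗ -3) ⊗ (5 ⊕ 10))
((-1 ⊗ -3) ⊗ (5 ⊕ 10)) = 1

Expand innermost to outermost. Recall ⊕ takes the minimum of its arguments and ⊗ takes their sum. Working out the expression ((-1 ⊗ -3) ⊗ (5 ⊕ 10)) gives 1.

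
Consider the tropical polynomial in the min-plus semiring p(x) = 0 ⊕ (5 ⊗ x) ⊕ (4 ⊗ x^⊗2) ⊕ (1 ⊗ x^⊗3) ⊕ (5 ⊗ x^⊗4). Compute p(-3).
p(-3) = -8

A tropical monomial a ⊗ x^⊗i evaluates to a + i · x. Evaluating each term at x = -3:
  Term 0 contributes 0 + 0 · -3 = 0
  Term 1 contributes 5 + 1 · -3 = 2
  Term 2 contributes 4 + 2 · -3 = -2
  Term 3 contributes 1 + 3 · -3 = -8
  Term 4 contributes 5 + 4 · -3 = -7
p(-3) = ⊕ of these = min[0, 2, -2, -8, -7] = -8.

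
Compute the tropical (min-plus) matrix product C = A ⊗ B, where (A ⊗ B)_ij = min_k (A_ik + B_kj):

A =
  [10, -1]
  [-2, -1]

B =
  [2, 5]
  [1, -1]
A ⊗ B =
  [0, -2]
  [0, -2]

Apply the min-plus product entry-by-entry:
  C[0][0] = min over k of (A[0][0] + B[0][0] = 10 + 2 = 12, A[0][1] + B[1][0] = -1 + 1 = 0) = 0 (attained at k = 1)
  C[0][1] = min over k of (A[0][0] + B[0][1] = 10 + 5 = 15, A[0][1] + B[1][1] = -1 + -1 = -2) = -2 (attained at k = 1)
  C[1][0] = min over k of (A[1][0] + B[0][0] = -2 + 2 = 0, A[1][1] + B[1][0] = -1 + 1 = 0) = 0 (attained at k = 0)
  C[1][1] = min over k of (A[1][0] + B[0][1] = -2 + 5 = 3, A[1][1] + B[1][1] = -1 + -1 = -2) = -2 (attained at k = 1)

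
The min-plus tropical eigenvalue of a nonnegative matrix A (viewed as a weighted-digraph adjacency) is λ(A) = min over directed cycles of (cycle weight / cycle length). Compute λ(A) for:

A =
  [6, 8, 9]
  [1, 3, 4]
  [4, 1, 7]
λ(A) = 5/2

Enumerate directed cycles and compute their means (weight / length). Sample:
  cycle 0 → 0: weight = 6, length = 1, mean = 6/1 ≈ 6.000
  cycle 1 → 1: weight = 3, length = 1, mean = 3/1 ≈ 3.000
  cycle 2 → 2: weight = 7, length = 1, mean = 7/1 ≈ 7.000
  cycle 0 → 1 → 0: weight = 9, length = 2, mean = 9/2 ≈ 4.500
  cycle 0 → 2 → 0: weight = 13, length = 2, mean = 13/2 ≈ 6.500
  cycle 1 → 0 → 1: weight = 9, length = 2, mean = 9/2 ≈ 4.500
Minimum mean = 2.500, attained e.g. along the cycle 1 → 2 → 1 with weight 5 and length 2. So λ(A) = 5/2 = 5/2.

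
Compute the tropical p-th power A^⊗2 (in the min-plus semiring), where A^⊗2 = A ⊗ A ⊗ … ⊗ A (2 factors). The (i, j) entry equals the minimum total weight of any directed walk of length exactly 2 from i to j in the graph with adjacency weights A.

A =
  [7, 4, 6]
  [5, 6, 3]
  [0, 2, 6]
A^⊗2 =
  [6, 8, 7]
  [3, 5, 9]
  [6, 4, 5]

Each entry (A^⊗2)_ij equals the minimum over all length-2 walks i = v_0 → v_1 → … → v_2 = j of Σ_t A[v_t][v_{t+1}]. For example, for (i, j) = (0, 2) we minimise over 3 possible intermediate vertex sequences; the minimum is 7, attained along the walk 0 → 1 → 2.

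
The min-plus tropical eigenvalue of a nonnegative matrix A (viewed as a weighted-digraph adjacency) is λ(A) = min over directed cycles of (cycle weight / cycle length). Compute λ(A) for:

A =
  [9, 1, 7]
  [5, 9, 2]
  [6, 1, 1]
λ(A) = 1

Enumerate directed cycles and compute their means (weight / length). Sample:
  cycle 0 → 0: weight = 9, length = 1, mean = 9/1 ≈ 9.000
  cycle 1 → 1: weight = 9, length = 1, mean = 9/1 ≈ 9.000
  cycle 2 → 2: weight = 1, length = 1, mean = 1/1 ≈ 1.000
  cycle 0 → 1 → 0: weight = 6, length = 2, mean = 6/2 ≈ 3.000
  cycle 0 → 2 → 0: weight = 13, length = 2, mean = 13/2 ≈ 6.500
  cycle 1 → 0 → 1: weight = 6, length = 2, mean = 6/2 ≈ 3.000
Minimum mean = 1.000, attained e.g. along the cycle 2 → 2 with weight 1 and length 1. So λ(A) = 1/1 = 1.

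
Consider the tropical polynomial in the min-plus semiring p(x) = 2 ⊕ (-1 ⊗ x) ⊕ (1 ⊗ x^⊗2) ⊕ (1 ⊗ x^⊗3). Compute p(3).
p(3) = 2

A tropical monomial a ⊗ x^⊗i evaluates to a + i · x. Evaluating each term at x = 3:
  Term 0 contributes 2 + 0 · 3 = 2
  Term 1 contributes -1 + 1 · 3 = 2
  Term 2 contributes 1 + 2 · 3 = 7
  Term 3 contributes 1 + 3 · 3 = 10
p(3) = ⊕ of these = min[2, 2, 7, 10] = 2.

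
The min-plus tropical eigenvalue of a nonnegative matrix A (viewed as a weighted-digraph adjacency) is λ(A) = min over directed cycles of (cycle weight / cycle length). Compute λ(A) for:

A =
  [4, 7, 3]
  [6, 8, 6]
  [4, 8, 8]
λ(A) = 7/2

Enumerate directed cycles and compute their means (weight / length). Sample:
  cycle 0 → 0: weight = 4, length = 1, mean = 4/1 ≈ 4.000
  cycle 1 → 1: weight = 8, length = 1, mean = 8/1 ≈ 8.000
  cycle 2 → 2: weight = 8, length = 1, mean = 8/1 ≈ 8.000
  cycle 0 → 1 → 0: weight = 13, length = 2, mean = 13/2 ≈ 6.500
  cycle 0 → 2 → 0: weight = 7, length = 2, mean = 7/2 ≈ 3.500
  cycle 1 → 0 → 1: weight = 13, length = 2, mean = 13/2 ≈ 6.500
Minimum mean = 3.500, attained e.g. along the cycle 0 → 2 → 0 with weight 7 and length 2. So λ(A) = 7/2 = 7/2.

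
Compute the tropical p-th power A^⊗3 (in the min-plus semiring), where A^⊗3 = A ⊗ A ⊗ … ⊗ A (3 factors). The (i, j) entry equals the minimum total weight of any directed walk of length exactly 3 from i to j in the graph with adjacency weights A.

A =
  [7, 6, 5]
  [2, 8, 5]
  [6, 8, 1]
A^⊗3 =
  [12, 14, 7]
  [10, 14, 7]
  [8, 10, 3]

Each entry (A^⊗3)_ij equals the minimum over all length-3 walks i = v_0 → v_1 → … → v_3 = j of Σ_t A[v_t][v_{t+1}]. For example, for (i, j) = (0, 2) we minimise over 9 possible intermediate vertex sequences; the minimum is 7, attained along the walk 0 → 2 → 2 → 2.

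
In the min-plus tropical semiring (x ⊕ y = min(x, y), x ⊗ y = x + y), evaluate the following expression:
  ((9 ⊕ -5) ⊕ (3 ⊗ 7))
((9 ⊕ -5) ⊕ (3 ⊗ 7)) = -5

Expand innermost to outermost. Recall ⊕ takes the minimum of its arguments and ⊗ takes their sum. Working out the expression ((9 ⊕ -5) ⊕ (3 ⊗ 7)) gives -5.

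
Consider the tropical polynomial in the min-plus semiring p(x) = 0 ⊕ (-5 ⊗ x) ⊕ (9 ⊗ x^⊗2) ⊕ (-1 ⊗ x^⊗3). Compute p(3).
p(3) = -2

A tropical monomial a ⊗ x^⊗i evaluates to a + i · x. Evaluating each term at x = 3:
  Term 0 contributes 0 + 0 · 3 = 0
  Term 1 contributes -5 + 1 · 3 = -2
  Term 2 contributes 9 + 2 · 3 = 15
  Term 3 contributes -1 + 3 · 3 = 8
p(3) = ⊕ of these = min[0, -2, 15, 8] = -2.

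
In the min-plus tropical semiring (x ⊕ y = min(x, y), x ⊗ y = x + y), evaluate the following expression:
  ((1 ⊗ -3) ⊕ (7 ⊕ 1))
((1 ⊗ -3) ⊕ (7 ⊕ 1)) = -2

Expand innermost to outermost. Recall ⊕ takes the minimum of its arguments and ⊗ takes their sum. Working out the expression ((1 ⊗ -3) ⊕ (7 ⊕ 1)) gives -2.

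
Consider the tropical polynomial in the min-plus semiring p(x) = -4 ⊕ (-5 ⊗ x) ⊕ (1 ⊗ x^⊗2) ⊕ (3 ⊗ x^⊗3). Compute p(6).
p(6) = -4

A tropical monomial a ⊗ x^⊗i evaluates to a + i · x. Evaluating each term at x = 6:
  Term 0 contributes -4 + 0 · 6 = -4
  Term 1 contributes -5 + 1 · 6 = 1
  Term 2 contributes 1 + 2 · 6 = 13
  Term 3 contributes 3 + 3 · 6 = 21
p(6) = ⊕ of these = min[-4, 1, 13, 21] = -4.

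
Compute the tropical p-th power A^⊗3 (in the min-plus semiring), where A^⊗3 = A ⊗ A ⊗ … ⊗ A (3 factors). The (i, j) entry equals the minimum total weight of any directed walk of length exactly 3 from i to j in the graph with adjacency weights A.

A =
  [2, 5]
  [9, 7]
A^⊗3 =
  [6, 9]
  [13, 16]

Each entry (A^⊗3)_ij equals the minimum over all length-3 walks i = v_0 → v_1 → … → v_3 = j of Σ_t A[v_t][v_{t+1}]. For example, for (i, j) = (0, 1) we minimise over 4 possible intermediate vertex sequences; the minimum is 9, attained along the walk 0 → 0 → 0 → 1.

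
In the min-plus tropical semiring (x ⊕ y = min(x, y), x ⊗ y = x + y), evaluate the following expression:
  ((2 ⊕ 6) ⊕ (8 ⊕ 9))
((2 ⊕ 6) ⊕ (8 ⊕ 9)) = 2

Expand innermost to outermost. Recall ⊕ takes the minimum of its arguments and ⊗ takes their sum. Working out the expression ((2 ⊕ 6) ⊕ (8 ⊕ 9)) gives 2.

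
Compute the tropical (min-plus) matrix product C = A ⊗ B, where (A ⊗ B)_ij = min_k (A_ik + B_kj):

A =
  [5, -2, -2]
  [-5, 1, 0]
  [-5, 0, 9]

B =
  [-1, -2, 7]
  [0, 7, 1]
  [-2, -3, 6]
A ⊗ B =
  [-4, -5, -1]
  [-6, -7, 2]
  [-6, -7, 1]

Apply the min-plus product entry-by-entry:
  C[0][0] = min over k of (A[0][0] + B[0][0] = 5 + -1 = 4, A[0][1] + B[1][0] = -2 + 0 = -2, A[0][2] + B[2][0] = -2 + -2 = -4) = -4 (attained at k = 2)
  C[0][1] = min over k of (A[0][0] + B[0][1] = 5 + -2 = 3, A[0][1] + B[1][1] = -2 + 7 = 5, A[0][2] + B[2][1] = -2 + -3 = -5) = -5 (attained at k = 2)
  C[0][2] = min over k of (A[0][0] + B[0][2] = 5 + 7 = 12, A[0][1] + B[1][2] = -2 + 1 = -1, A[0][2] + B[2][2] = -2 + 6 = 4) = -1 (attained at k = 1)
  C[1][0] = min over k of (A[1][0] + B[0][0] = -5 + -1 = -6, A[1][1] + B[1][0] = 1 + 0 = 1, A[1][2] + B[2][0] = 0 + -2 = -2) = -6 (attained at k = 0)
  C[1][1] = min over k of (A[1][0] + B[0][1] = -5 + -2 = -7, A[1][1] + B[1][1] = 1 + 7 = 8, A[1][2] + B[2][1] = 0 + -3 = -3) = -7 (attained at k = 0)
  C[1][2] = min over k of (A[1][0] + B[0][2] = -5 + 7 = 2, A[1][1] + B[1][2] = 1 + 1 = 2, A[1][2] + B[2][2] = 0 + 6 = 6) = 2 (attained at k = 0)
  C[2][0] = min over k of (A[2][0] + B[0][0] = -5 + -1 = -6, A[2][1] + B[1][0] = 0 + 0 = 0, A[2][2] + B[2][0] = 9 + -2 = 7) = -6 (attained at k = 0)
  C[2][1] = min over k of (A[2][0] + B[0][1] = -5 + -2 = -7, A[2][1] + B[1][1] = 0 + 7 = 7, A[2][2] + B[2][1] = 9 + -3 = 6) = -7 (attained at k = 0)
  C[2][2] = min over k of (A[2][0] + B[0][2] = -5 + 7 = 2, A[2][1] + B[1][2] = 0 + 1 = 1, A[2][2] + B[2][2] = 9 + 6 = 15) = 1 (attained at k = 1)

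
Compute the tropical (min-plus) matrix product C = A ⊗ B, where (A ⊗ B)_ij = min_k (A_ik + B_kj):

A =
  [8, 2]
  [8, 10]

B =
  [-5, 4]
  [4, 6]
A ⊗ B =
  [3, 8]
  [3, 12]

Apply the min-plus product entry-by-entry:
  C[0][0] = min over k of (A[0][0] + B[0][0] = 8 + -5 = 3, A[0][1] + B[1][0] = 2 + 4 = 6) = 3 (attained at k = 0)
  C[0][1] = min over k of (A[0][0] + B[0][1] = 8 + 4 = 12, A[0][1] + B[1][1] = 2 + 6 = 8) = 8 (attained at k = 1)
  C[1][0] = min over k of (A[1][0] + B[0][0] = 8 + -5 = 3, A[1][1] + B[1][0] = 10 + 4 = 14) = 3 (attained at k = 0)
  C[1][1] = min over k of (A[1][0] + B[0][1] = 8 + 4 = 12, A[1][1] + B[1][1] = 10 + 6 = 16) = 12 (attained at k = 0)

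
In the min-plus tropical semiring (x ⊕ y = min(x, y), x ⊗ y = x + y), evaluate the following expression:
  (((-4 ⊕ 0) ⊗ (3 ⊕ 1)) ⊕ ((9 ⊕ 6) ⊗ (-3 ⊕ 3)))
(((-4 ⊕ 0) ⊗ (3 ⊕ 1)) ⊕ ((9 ⊕ 6) ⊗ (-3 ⊕ 3))) = -3

Expand innermost to outermost. Recall ⊕ takes the minimum of its arguments and ⊗ takes their sum. Working out the expression (((-4 ⊕ 0) ⊗ (3 ⊕ 1)) ⊕ ((9 ⊕ 6) ⊗ (-3 ⊕ 3))) gives -3.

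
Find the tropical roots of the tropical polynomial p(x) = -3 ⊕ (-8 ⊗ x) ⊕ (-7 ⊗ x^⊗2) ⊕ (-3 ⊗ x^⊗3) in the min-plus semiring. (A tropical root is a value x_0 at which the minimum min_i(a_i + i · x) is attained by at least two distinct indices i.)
Roots: {-4, -1, 5}

Each tropical root is a break point of the lower envelope of the lines y = a_i + i · x (there are 4 lines, with slopes 0, 1, ..., 3). Only the lines that attain the minimum somewhere contribute to roots; other lines are dominated. Here the surviving (envelope) indices are i = 3, i = 2, i = 1, i = 0.
Intersections between consecutive envelope lines give the roots: for adjacent envelope indices i < j the intersection is x = (a_i − a_j) / (j − i). Reading off the sorted break points: {-4, -1, 5}.
Verification: at each break x_0, at least two indices attain the minimum of min_i(a_i + i · x_0).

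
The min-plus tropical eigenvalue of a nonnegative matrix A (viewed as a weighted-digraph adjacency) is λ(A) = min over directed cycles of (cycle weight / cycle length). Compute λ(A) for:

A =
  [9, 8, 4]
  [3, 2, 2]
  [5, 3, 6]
λ(A) = 2

Enumerate directed cycles and compute their means (weight / length). Sample:
  cycle 0 → 0: weight = 9, length = 1, mean = 9/1 ≈ 9.000
  cycle 1 → 1: weight = 2, length = 1, mean = 2/1 ≈ 2.000
  cycle 2 → 2: weight = 6, length = 1, mean = 6/1 ≈ 6.000
  cycle 0 → 1 → 0: weight = 11, length = 2, mean = 11/2 ≈ 5.500
  cycle 0 → 2 → 0: weight = 9, length = 2, mean = 9/2 ≈ 4.500
  cycle 1 → 0 → 1: weight = 11, length = 2, mean = 11/2 ≈ 5.500
Minimum mean = 2.000, attained e.g. along the cycle 1 → 1 with weight 2 and length 1. So λ(A) = 2/1 = 2.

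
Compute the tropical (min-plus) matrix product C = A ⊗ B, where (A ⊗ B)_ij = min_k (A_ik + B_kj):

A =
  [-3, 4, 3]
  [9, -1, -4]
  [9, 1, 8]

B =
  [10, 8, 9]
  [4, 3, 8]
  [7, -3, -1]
A ⊗ B =
  [7, 0, 2]
  [3, -7, -5]
  [5, 4, 7]

Apply the min-plus product entry-by-entry:
  C[0][0] = min over k of (A[0][0] + B[0][0] = -3 + 10 = 7, A[0][1] + B[1][0] = 4 + 4 = 8, A[0][2] + B[2][0] = 3 + 7 = 10) = 7 (attained at k = 0)
  C[0][1] = min over k of (A[0][0] + B[0][1] = -3 + 8 = 5, A[0][1] + B[1][1] = 4 + 3 = 7, A[0][2] + B[2][1] = 3 + -3 = 0) = 0 (attained at k = 2)
  C[0][2] = min over k of (A[0][0] + B[0][2] = -3 + 9 = 6, A[0][1] + B[1][2] = 4 + 8 = 12, A[0][2] + B[2][2] = 3 + -1 = 2) = 2 (attained at k = 2)
  C[1][0] = min over k of (A[1][0] + B[0][0] = 9 + 10 = 19, A[1][1] + B[1][0] = -1 + 4 = 3, A[1][2] + B[2][0] = -4 + 7 = 3) = 3 (attained at k = 1)
  C[1][1] = min over k of (A[1][0] + B[0][1] = 9 + 8 = 17, A[1][1] + B[1][1] = -1 + 3 = 2, A[1][2] + B[2][1] = -4 + -3 = -7) = -7 (attained at k = 2)
  C[1][2] = min over k of (A[1][0] + B[0][2] = 9 + 9 = 18, A[1][1] + B[1][2] = -1 + 8 = 7, A[1][2] + B[2][2] = -4 + -1 = -5) = -5 (attained at k = 2)
  C[2][0] = min over k of (A[2][0] + B[0][0] = 9 + 10 = 19, A[2][1] + B[1][0] = 1 + 4 = 5, A[2][2] + B[2][0] = 8 + 7 = 15) = 5 (attained at k = 1)
  C[2][1] = min over k of (A[2][0] + B[0][1] = 9 + 8 = 17, A[2][1] + B[1][1] = 1 + 3 = 4, A[2][2] + B[2][1] = 8 + -3 = 5) = 4 (attained at k = 1)
  C[2][2] = min over k of (A[2][0] + B[0][2] = 9 + 9 = 18, A[2][1] + B[1][2] = 1 + 8 = 9, A[2][2] + B[2][2] = 8 + -1 = 7) = 7 (attained at k = 2)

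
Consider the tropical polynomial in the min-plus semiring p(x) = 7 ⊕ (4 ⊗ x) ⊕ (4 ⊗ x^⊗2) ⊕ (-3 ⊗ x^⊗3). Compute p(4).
p(4) = 7

A tropical monomial a ⊗ x^⊗i evaluates to a + i · x. Evaluating each term at x = 4:
  Term 0 contributes 7 + 0 · 4 = 7
  Term 1 contributes 4 + 1 · 4 = 8
  Term 2 contributes 4 + 2 · 4 = 12
  Term 3 contributes -3 + 3 · 4 = 9
p(4) = ⊕ of these = min[7, 8, 12, 9] = 7.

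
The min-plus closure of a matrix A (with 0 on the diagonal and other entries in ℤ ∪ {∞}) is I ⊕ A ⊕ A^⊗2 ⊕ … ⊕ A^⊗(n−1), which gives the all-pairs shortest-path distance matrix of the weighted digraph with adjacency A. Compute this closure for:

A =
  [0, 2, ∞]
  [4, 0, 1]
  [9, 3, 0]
Closure =
  [0, 2, 3]
  [4, 0, 1]
  [7, 3, 0]

This is the Floyd-Warshall all-pairs shortest-path computation. For each intermediate vertex k = 0, 1, …, 2, update dist[i][j] ← min(dist[i][j], dist[i][k] + dist[k][j]). The final matrix gives, for each (i, j), the minimum total weight of any directed path from i to j (possibly empty when i = j).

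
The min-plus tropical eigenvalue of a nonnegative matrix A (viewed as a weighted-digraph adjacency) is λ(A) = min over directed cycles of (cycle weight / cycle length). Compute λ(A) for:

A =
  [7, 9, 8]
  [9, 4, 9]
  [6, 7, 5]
λ(A) = 4

Enumerate directed cycles and compute their means (weight / length). Sample:
  cycle 0 → 0: weight = 7, length = 1, mean = 7/1 ≈ 7.000
  cycle 1 → 1: weight = 4, length = 1, mean = 4/1 ≈ 4.000
  cycle 2 → 2: weight = 5, length = 1, mean = 5/1 ≈ 5.000
  cycle 0 → 1 → 0: weight = 18, length = 2, mean = 18/2 ≈ 9.000
  cycle 0 → 2 → 0: weight = 14, length = 2, mean = 14/2 ≈ 7.000
  cycle 1 → 0 → 1: weight = 18, length = 2, mean = 18/2 ≈ 9.000
Minimum mean = 4.000, attained e.g. along the cycle 1 → 1 with weight 4 and length 1. So λ(A) = 4/1 = 4.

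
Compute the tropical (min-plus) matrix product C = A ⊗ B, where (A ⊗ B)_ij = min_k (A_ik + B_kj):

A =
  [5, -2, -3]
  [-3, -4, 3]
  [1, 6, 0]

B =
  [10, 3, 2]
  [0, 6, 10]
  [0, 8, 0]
A ⊗ B =
  [-3, 4, -3]
  [-4, 0, -1]
  [0, 4, 0]

Apply the min-plus product entry-by-entry:
  C[0][0] = min over k of (A[0][0] + B[0][0] = 5 + 10 = 15, A[0][1] + B[1][0] = -2 + 0 = -2, A[0][2] + B[2][0] = -3 + 0 = -3) = -3 (attained at k = 2)
  C[0][1] = min over k of (A[0][0] + B[0][1] = 5 + 3 = 8, A[0][1] + B[1][1] = -2 + 6 = 4, A[0][2] + B[2][1] = -3 + 8 = 5) = 4 (attained at k = 1)
  C[0][2] = min over k of (A[0][0] + B[0][2] = 5 + 2 = 7, A[0][1] + B[1][2] = -2 + 10 = 8, A[0][2] + B[2][2] = -3 + 0 = -3) = -3 (attained at k = 2)
  C[1][0] = min over k of (A[1][0] + B[0][0] = -3 + 10 = 7, A[1][1] + B[1][0] = -4 + 0 = -4, A[1][2] + B[2][0] = 3 + 0 = 3) = -4 (attained at k = 1)
  C[1][1] = min over k of (A[1][0] + B[0][1] = -3 + 3 = 0, A[1][1] + B[1][1] = -4 + 6 = 2, A[1][2] + B[2][1] = 3 + 8 = 11) = 0 (attained at k = 0)
  C[1][2] = min over k of (A[1][0] + B[0][2] = -3 + 2 = -1, A[1][1] + B[1][2] = -4 + 10 = 6, A[1][2] + B[2][2] = 3 + 0 = 3) = -1 (attained at k = 0)
  C[2][0] = min over k of (A[2][0] + B[0][0] = 1 + 10 = 11, A[2][1] + B[1][0] = 6 + 0 = 6, A[2][2] + B[2][0] = 0 + 0 = 0) = 0 (attained at k = 2)
  C[2][1] = min over k of (A[2][0] + B[0][1] = 1 + 3 = 4, A[2][1] + B[1][1] = 6 + 6 = 12, A[2][2] + B[2][1] = 0 + 8 = 8) = 4 (attained at k = 0)
  C[2][2] = min over k of (A[2][0] + B[0][2] = 1 + 2 = 3, A[2][1] + B[1][2] = 6 + 10 = 16, A[2][2] + B[2][2] = 0 + 0 = 0) = 0 (attained at k = 2)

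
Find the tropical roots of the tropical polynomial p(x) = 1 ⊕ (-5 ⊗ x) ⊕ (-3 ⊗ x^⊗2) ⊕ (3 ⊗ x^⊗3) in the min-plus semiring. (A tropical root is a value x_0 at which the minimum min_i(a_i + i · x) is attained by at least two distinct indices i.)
Roots: {-6, -2, 6}

Each tropical root is a break point of the lower envelope of the lines y = a_i + i · x (there are 4 lines, with slopes 0, 1, ..., 3). Only the lines that attain the minimum somewhere contribute to roots; other lines are dominated. Here the surviving (envelope) indices are i = 3, i = 2, i = 1, i = 0.
Intersections between consecutive envelope lines give the roots: for adjacent envelope indices i < j the intersection is x = (a_i − a_j) / (j − i). Reading off the sorted break points: {-6, -2, 6}.
Verification: at each break x_0, at least two indices attain the minimum of min_i(a_i + i · x_0).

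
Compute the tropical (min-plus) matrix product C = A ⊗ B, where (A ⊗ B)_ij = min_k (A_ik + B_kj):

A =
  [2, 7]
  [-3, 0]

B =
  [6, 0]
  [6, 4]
A ⊗ B =
  [8, 2]
  [3, -3]

Apply the min-plus product entry-by-entry:
  C[0][0] = min over k of (A[0][0] + B[0][0] = 2 + 6 = 8, A[0][1] + B[1][0] = 7 + 6 = 13) = 8 (attained at k = 0)
  C[0][1] = min over k of (A[0][0] + B[0][1] = 2 + 0 = 2, A[0][1] + B[1][1] = 7 + 4 = 11) = 2 (attained at k = 0)
  C[1][0] = min over k of (A[1][0] + B[0][0] = -3 + 6 = 3, A[1][1] + B[1][0] = 0 + 6 = 6) = 3 (attained at k = 0)
  C[1][1] = min over k of (A[1][0] + B[0][1] = -3 + 0 = -3, A[1][1] + B[1][1] = 0 + 4 = 4) = -3 (attained at k = 0)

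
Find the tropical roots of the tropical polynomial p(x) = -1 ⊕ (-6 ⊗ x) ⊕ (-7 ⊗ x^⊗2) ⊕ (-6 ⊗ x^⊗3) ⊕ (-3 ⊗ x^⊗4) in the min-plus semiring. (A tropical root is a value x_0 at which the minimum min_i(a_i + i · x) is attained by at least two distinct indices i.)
Roots: {-3, -1, 1, 5}

Each tropical root is a break point of the lower envelope of the lines y = a_i + i · x (there are 5 lines, with slopes 0, 1, ..., 4). Only the lines that attain the minimum somewhere contribute to roots; other lines are dominated. Here the surviving (envelope) indices are i = 4, i = 3, i = 2, i = 1, i = 0.
Intersections between consecutive envelope lines give the roots: for adjacent envelope indices i < j the intersection is x = (a_i − a_j) / (j − i). Reading off the sorted break points: {-3, -1, 1, 5}.
Verification: at each break x_0, at least two indices attain the minimum of min_i(a_i + i · x_0).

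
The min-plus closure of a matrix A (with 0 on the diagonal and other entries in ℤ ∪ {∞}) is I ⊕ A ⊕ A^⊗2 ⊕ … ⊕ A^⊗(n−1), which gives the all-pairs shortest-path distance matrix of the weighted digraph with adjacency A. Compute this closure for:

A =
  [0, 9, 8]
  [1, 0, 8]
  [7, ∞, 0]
Closure =
  [0, 9, 8]
  [1, 0, 8]
  [7, 16, 0]

This is the Floyd-Warshall all-pairs shortest-path computation. For each intermediate vertex k = 0, 1, …, 2, update dist[i][j] ← min(dist[i][j], dist[i][k] + dist[k][j]). The final matrix gives, for each (i, j), the minimum total weight of any directed path from i to j (possibly empty when i = j).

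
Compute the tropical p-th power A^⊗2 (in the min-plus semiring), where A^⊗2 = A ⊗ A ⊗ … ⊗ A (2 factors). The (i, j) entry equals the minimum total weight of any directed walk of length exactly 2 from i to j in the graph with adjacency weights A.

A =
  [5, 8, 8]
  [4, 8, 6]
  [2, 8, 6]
A^⊗2 =
  [10, 13, 13]
  [8, 12, 12]
  [7, 10, 10]

Each entry (A^⊗2)_ij equals the minimum over all length-2 walks i = v_0 → v_1 → … → v_2 = j of Σ_t A[v_t][v_{t+1}]. For example, for (i, j) = (0, 2) we minimise over 3 possible intermediate vertex sequences; the minimum is 13, attained along the walk 0 → 0 → 2.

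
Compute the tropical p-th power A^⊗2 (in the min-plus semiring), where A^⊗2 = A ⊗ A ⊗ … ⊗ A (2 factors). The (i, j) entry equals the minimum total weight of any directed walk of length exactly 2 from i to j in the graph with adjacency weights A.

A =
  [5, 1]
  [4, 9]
A^⊗2 =
  [5, 6]
  [9, 5]

Each entry (A^⊗2)_ij equals the minimum over all length-2 walks i = v_0 → v_1 → … → v_2 = j of Σ_t A[v_t][v_{t+1}]. For example, for (i, j) = (0, 1) we minimise over 2 possible intermediate vertex sequences; the minimum is 6, attained along the walk 0 → 0 → 1.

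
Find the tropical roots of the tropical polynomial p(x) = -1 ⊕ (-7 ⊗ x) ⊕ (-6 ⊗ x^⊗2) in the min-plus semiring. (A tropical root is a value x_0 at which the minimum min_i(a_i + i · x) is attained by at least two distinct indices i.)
Roots: {-1, 6}

Each tropical root is a break point of the lower envelope of the lines y = a_i + i · x (there are 3 lines, with slopes 0, 1, ..., 2). Only the lines that attain the minimum somewhere contribute to roots; other lines are dominated. Here the surviving (envelope) indices are i = 2, i = 1, i = 0.
Intersections between consecutive envelope lines give the roots: for adjacent envelope indices i < j the intersection is x = (a_i − a_j) / (j − i). Reading off the sorted break points: {-1, 6}.
Verification: at each break x_0, at least two indices attain the minimum of min_i(a_i + i · x_0).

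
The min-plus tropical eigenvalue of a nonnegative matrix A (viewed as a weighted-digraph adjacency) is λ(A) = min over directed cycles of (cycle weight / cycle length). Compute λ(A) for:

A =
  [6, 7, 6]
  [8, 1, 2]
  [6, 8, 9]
λ(A) = 1

Enumerate directed cycles and compute their means (weight / length). Sample:
  cycle 0 → 0: weight = 6, length = 1, mean = 6/1 ≈ 6.000
  cycle 1 → 1: weight = 1, length = 1, mean = 1/1 ≈ 1.000
  cycle 2 → 2: weight = 9, length = 1, mean = 9/1 ≈ 9.000
  cycle 0 → 1 → 0: weight = 15, length = 2, mean = 15/2 ≈ 7.500
  cycle 0 → 2 → 0: weight = 12, length = 2, mean = 12/2 ≈ 6.000
  cycle 1 → 0 → 1: weight = 15, length = 2, mean = 15/2 ≈ 7.500
Minimum mean = 1.000, attained e.g. along the cycle 1 → 1 with weight 1 and length 1. So λ(A) = 1/1 = 1.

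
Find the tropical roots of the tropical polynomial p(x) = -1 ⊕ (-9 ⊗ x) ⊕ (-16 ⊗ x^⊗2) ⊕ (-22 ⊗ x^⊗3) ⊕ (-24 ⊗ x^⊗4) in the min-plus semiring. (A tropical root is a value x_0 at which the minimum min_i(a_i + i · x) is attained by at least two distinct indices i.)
Roots: {2, 6, 7, 8}

Each tropical root is a break point of the lower envelope of the lines y = a_i + i · x (there are 5 lines, with slopes 0, 1, ..., 4). Only the lines that attain the minimum somewhere contribute to roots; other lines are dominated. Here the surviving (envelope) indices are i = 4, i = 3, i = 2, i = 1, i = 0.
Intersections between consecutive envelope lines give the roots: for adjacent envelope indices i < j the intersection is x = (a_i − a_j) / (j − i). Reading off the sorted break points: {2, 6, 7, 8}.
Verification: at each break x_0, at least two indices attain the minimum of min_i(a_i + i · x_0).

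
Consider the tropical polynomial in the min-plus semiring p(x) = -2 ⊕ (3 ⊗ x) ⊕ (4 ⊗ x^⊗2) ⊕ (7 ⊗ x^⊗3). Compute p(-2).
p(-2) = -2

A tropical monomial a ⊗ x^⊗i evaluates to a + i · x. Evaluating each term at x = -2:
  Term 0 contributes -2 + 0 · -2 = -2
  Term 1 contributes 3 + 1 · -2 = 1
  Term 2 contributes 4 + 2 · -2 = 0
  Term 3 contributes 7 + 3 · -2 = 1
p(-2) = ⊕ of these = min[-2, 1, 0, 1] = -2.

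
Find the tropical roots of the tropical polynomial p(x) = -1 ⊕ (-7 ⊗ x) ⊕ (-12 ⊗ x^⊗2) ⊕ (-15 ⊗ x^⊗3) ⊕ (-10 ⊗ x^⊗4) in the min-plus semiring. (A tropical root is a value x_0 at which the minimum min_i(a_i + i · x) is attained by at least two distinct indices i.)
Roots: {-5, 3, 5, 6}

Each tropical root is a break point of the lower envelope of the lines y = a_i + i · x (there are 5 lines, with slopes 0, 1, ..., 4). Only the lines that attain the minimum somewhere contribute to roots; other lines are dominated. Here the surviving (envelope) indices are i = 4, i = 3, i = 2, i = 1, i = 0.
Intersections between consecutive envelope lines give the roots: for adjacent envelope indices i < j the intersection is x = (a_i − a_j) / (j − i). Reading off the sorted break points: {-5, 3, 5, 6}.
Verification: at each break x_0, at least two indices attain the minimum of min_i(a_i + i · x_0).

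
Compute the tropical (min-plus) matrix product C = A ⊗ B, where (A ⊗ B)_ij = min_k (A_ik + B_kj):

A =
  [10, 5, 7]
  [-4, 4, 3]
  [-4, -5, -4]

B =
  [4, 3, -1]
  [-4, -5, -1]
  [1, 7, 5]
A ⊗ B =
  [1, 0, 4]
  [0, -1, -5]
  [-9, -10, -6]

Apply the min-plus product entry-by-entry:
  C[0][0] = min over k of (A[0][0] + B[0][0] = 10 + 4 = 14, A[0][1] + B[1][0] = 5 + -4 = 1, A[0][2] + B[2][0] = 7 + 1 = 8) = 1 (attained at k = 1)
  C[0][1] = min over k of (A[0][0] + B[0][1] = 10 + 3 = 13, A[0][1] + B[1][1] = 5 + -5 = 0, A[0][2] + B[2][1] = 7 + 7 = 14) = 0 (attained at k = 1)
  C[0][2] = min over k of (A[0][0] + B[0][2] = 10 + -1 = 9, A[0][1] + B[1][2] = 5 + -1 = 4, A[0][2] + B[2][2] = 7 + 5 = 12) = 4 (attained at k = 1)
  C[1][0] = min over k of (A[1][0] + B[0][0] = -4 + 4 = 0, A[1][1] + B[1][0] = 4 + -4 = 0, A[1][2] + B[2][0] = 3 + 1 = 4) = 0 (attained at k = 0)
  C[1][1] = min over k of (A[1][0] + B[0][1] = -4 + 3 = -1, A[1][1] + B[1][1] = 4 + -5 = -1, A[1][2] + B[2][1] = 3 + 7 = 10) = -1 (attained at k = 0)
  C[1][2] = min over k of (A[1][0] + B[0][2] = -4 + -1 = -5, A[1][1] + B[1][2] = 4 + -1 = 3, A[1][2] + B[2][2] = 3 + 5 = 8) = -5 (attained at k = 0)
  C[2][0] = min over k of (A[2][0] + B[0][0] = -4 + 4 = 0, A[2][1] + B[1][0] = -5 + -4 = -9, A[2][2] + B[2][0] = -4 + 1 = -3) = -9 (attained at k = 1)
  C[2][1] = min over k of (A[2][0] + B[0][1] = -4 + 3 = -1, A[2][1] + B[1][1] = -5 + -5 = -10, A[2][2] + B[2][1] = -4 + 7 = 3) = -10 (attained at k = 1)
  C[2][2] = min over k of (A[2][0] + B[0][2] = -4 + -1 = -5, A[2][1] + B[1][2] = -5 + -1 = -6, A[2][2] + B[2][2] = -4 + 5 = 1) = -6 (attained at k = 1)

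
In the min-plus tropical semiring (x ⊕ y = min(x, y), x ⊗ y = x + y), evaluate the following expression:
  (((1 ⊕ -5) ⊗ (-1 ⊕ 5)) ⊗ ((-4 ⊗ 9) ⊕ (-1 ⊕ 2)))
(((1 ⊕ -5) ⊗ (-1 ⊕ 5)) ⊗ ((-4 ⊗ 9) ⊕ (-1 ⊕ 2))) = -7

Expand innermost to outermost. Recall ⊕ takes the minimum of its arguments and ⊗ takes their sum. Working out the expression (((1 ⊕ -5) ⊗ (-1 ⊕ 5)) ⊗ ((-4 ⊗ 9) ⊕ (-1 ⊕ 2))) gives -7.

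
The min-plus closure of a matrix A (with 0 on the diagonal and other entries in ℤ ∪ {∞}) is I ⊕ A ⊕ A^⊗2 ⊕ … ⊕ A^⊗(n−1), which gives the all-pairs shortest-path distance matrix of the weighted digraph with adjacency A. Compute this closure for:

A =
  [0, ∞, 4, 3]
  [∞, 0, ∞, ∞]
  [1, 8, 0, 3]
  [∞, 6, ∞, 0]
Closure =
  [0, 9, 4, 3]
  [∞, 0, ∞, ∞]
  [1, 8, 0, 3]
  [∞, 6, ∞, 0]

This is the Floyd-Warshall all-pairs shortest-path computation. For each intermediate vertex k = 0, 1, …, 3, update dist[i][j] ← min(dist[i][j], dist[i][k] + dist[k][j]). The final matrix gives, for each (i, j), the minimum total weight of any directed path from i to j (possibly empty when i = j).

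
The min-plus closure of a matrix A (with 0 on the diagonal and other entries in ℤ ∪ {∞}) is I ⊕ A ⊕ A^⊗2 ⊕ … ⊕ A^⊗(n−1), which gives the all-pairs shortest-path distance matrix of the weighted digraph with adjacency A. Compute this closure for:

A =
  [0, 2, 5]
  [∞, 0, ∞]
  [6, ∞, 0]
Closure =
  [0, 2, 5]
  [∞, 0, ∞]
  [6, 8, 0]

This is the Floyd-Warshall all-pairs shortest-path computation. For each intermediate vertex k = 0, 1, …, 2, update dist[i][j] ← min(dist[i][j], dist[i][k] + dist[k][j]). The final matrix gives, for each (i, j), the minimum total weight of any directed path from i to j (possibly empty when i = j).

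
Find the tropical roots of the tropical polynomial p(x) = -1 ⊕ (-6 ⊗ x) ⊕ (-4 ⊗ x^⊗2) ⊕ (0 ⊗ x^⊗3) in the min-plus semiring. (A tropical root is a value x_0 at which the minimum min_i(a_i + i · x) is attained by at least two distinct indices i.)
Roots: {-4, -2, 5}

Each tropical root is a break point of the lower envelope of the lines y = a_i + i · x (there are 4 lines, with slopes 0, 1, ..., 3). Only the lines that attain the minimum somewhere contribute to roots; other lines are dominated. Here the surviving (envelope) indices are i = 3, i = 2, i = 1, i = 0.
Intersections between consecutive envelope lines give the roots: for adjacent envelope indices i < j the intersection is x = (a_i − a_j) / (j − i). Reading off the sorted break points: {-4, -2, 5}.
Verification: at each break x_0, at least two indices attain the minimum of min_i(a_i + i · x_0).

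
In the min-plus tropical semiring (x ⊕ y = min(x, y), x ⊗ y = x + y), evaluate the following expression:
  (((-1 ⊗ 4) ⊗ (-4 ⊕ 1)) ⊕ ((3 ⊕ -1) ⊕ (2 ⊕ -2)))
(((-1 ⊗ 4) ⊗ (-4 ⊕ 1)) ⊕ ((3 ⊕ -1) ⊕ (2 ⊕ -2))) = -2

Expand innermost to outermost. Recall ⊕ takes the minimum of its arguments and ⊗ takes their sum. Working out the expression (((-1 ⊗ 4) ⊗ (-4 ⊕ 1)) ⊕ ((3 ⊕ -1) ⊕ (2 ⊕ -2))) gives -2.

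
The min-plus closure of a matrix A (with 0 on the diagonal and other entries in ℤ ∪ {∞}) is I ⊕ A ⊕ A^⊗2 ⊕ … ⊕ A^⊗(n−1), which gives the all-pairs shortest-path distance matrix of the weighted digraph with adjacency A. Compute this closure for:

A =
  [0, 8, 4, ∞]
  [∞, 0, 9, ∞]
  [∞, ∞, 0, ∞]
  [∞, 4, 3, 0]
Closure =
  [0, 8, 4, ∞]
  [∞, 0, 9, ∞]
  [∞, ∞, 0, ∞]
  [∞, 4, 3, 0]

This is the Floyd-Warshall all-pairs shortest-path computation. For each intermediate vertex k = 0, 1, …, 3, update dist[i][j] ← min(dist[i][j], dist[i][k] + dist[k][j]). The final matrix gives, for each (i, j), the minimum total weight of any directed path from i to j (possibly empty when i = j).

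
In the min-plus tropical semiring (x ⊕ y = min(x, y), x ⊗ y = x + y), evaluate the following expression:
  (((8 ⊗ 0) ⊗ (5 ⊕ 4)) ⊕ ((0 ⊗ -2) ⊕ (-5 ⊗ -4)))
(((8 ⊗ 0) ⊗ (5 ⊕ 4)) ⊕ ((0 ⊗ -2) ⊕ (-5 ⊗ -4))) = -9

Expand innermost to outermost. Recall ⊕ takes the minimum of its arguments and ⊗ takes their sum. Working out the expression (((8 ⊗ 0) ⊗ (5 ⊕ 4)) ⊕ ((0 ⊗ -2) ⊕ (-5 ⊗ -4))) gives -9.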